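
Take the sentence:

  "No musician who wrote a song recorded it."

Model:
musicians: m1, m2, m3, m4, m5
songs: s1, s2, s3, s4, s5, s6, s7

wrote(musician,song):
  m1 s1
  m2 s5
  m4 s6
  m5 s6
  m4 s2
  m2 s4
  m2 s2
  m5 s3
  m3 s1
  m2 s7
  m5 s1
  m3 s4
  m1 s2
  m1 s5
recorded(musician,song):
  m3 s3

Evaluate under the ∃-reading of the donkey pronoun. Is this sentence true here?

True

"it" takes "a song" as antecedent — a donkey pronoun bound across the clause boundary.
Truth condition: for no (m,s) with wrote(m,s) does recorded(m,s) hold.
Restrictor pairs — does the scope hold? (m1,s1):fails  (m1,s2):fails  (m1,s5):fails  (m2,s2):fails  (m2,s4):fails  (m2,s5):fails  (m2,s7):fails  (m3,s1):fails  (m3,s4):fails  (m4,s2):fails  (m4,s6):fails  (m5,s1):fails  (m5,s3):fails  (m5,s6):fails
Scope holds for no restrictor pair, so the sentence is true.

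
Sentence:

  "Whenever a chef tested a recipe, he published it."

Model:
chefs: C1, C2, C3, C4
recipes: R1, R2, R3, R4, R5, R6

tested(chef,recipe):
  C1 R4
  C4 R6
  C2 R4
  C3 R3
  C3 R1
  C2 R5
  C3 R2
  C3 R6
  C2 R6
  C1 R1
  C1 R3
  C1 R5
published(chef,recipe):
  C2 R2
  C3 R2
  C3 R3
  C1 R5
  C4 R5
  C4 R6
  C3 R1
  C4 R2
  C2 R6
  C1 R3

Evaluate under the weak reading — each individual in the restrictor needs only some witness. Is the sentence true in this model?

"it" takes "a recipe" as antecedent — a donkey pronoun bound across the clause boundary.
Weak reading: every chef c with some tested-recipe has at least one tested-recipe r such that published(c,r).
Per chef: C1:✓  C2:✓  C3:✓  C4:✓
Every chef in the restrictor has a witness.

True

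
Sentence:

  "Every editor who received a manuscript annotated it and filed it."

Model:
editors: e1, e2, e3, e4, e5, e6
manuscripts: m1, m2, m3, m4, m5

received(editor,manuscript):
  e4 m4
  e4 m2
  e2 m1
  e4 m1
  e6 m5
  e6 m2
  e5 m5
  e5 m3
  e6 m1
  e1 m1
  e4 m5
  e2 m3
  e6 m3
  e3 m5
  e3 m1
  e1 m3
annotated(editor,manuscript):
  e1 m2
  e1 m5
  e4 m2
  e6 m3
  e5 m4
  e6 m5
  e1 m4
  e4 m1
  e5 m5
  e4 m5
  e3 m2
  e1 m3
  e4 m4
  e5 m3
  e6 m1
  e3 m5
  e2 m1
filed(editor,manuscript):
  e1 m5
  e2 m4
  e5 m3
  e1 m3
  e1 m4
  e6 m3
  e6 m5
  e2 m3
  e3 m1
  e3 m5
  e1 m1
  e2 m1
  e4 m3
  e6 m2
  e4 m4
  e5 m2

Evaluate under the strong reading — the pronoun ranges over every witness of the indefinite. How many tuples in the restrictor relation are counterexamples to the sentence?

9

"it" takes "a manuscript" as antecedent — a donkey pronoun bound across the clause boundary.
Strong reading: for every (e,m) with received(e,m), annotated(e,m) ∧ filed(e,m).
Restrictor pairs: (e1,m1) ✗  (e1,m3) ✓  (e2,m1) ✓  (e2,m3) ✗  (e3,m1) ✗  (e3,m5) ✓  (e4,m1) ✗  (e4,m2) ✗  (e4,m4) ✓  (e4,m5) ✗  (e5,m3) ✓  (e5,m5) ✗  (e6,m1) ✗  (e6,m2) ✗  (e6,m3) ✓  (e6,m5) ✓
Counterexamples (restrictor pairs failing the scope): 9.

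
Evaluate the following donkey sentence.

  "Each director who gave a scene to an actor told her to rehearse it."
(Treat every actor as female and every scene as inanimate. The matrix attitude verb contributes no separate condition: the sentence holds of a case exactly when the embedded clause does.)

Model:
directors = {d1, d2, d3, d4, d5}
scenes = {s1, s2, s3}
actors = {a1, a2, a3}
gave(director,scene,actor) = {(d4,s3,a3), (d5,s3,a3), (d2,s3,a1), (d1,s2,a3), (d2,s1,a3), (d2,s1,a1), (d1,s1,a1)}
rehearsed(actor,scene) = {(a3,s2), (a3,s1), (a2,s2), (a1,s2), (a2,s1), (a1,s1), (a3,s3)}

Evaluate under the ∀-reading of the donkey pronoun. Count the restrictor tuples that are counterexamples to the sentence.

"her" takes "an actor" as antecedent and "it" takes "a scene"; both are donkey pronouns co-varying with the restrictor.
Strong reading: for every (d,s,a) with gave(d,s,a), rehearsed(a,s).
Restrictor triples: (d1,s1,a1)→rehearsed(a1,s1) ✓  (d1,s2,a3)→rehearsed(a3,s2) ✓  (d2,s1,a1)→rehearsed(a1,s1) ✓  (d2,s1,a3)→rehearsed(a3,s1) ✓  (d2,s3,a1)→rehearsed(a1,s3) ✗  (d4,s3,a3)→rehearsed(a3,s3) ✓  (d5,s3,a3)→rehearsed(a3,s3) ✓
Counterexamples (restrictor triples failing the scope): 1.

1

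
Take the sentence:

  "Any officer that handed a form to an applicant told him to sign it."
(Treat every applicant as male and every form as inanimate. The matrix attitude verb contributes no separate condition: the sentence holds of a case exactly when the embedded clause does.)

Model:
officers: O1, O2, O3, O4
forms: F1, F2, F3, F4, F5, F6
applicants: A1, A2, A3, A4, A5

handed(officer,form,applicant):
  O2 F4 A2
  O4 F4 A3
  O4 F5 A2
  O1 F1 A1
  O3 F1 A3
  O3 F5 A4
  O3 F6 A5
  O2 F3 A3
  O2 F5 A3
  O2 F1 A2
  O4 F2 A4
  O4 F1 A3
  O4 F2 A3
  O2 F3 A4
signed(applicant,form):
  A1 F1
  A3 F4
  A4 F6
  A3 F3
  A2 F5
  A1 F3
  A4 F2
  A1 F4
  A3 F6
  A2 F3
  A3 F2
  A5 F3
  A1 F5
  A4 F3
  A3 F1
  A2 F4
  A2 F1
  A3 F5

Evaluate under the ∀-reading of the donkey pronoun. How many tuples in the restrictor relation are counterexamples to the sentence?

"him" takes "an applicant" as antecedent and "it" takes "a form"; both are donkey pronouns co-varying with the restrictor.
Strong reading: for every (o,f,a) with handed(o,f,a), signed(a,f).
Restrictor triples: (O1,F1,A1)→signed(A1,F1) ✓  (O2,F1,A2)→signed(A2,F1) ✓  (O2,F3,A3)→signed(A3,F3) ✓  (O2,F3,A4)→signed(A4,F3) ✓  (O2,F4,A2)→signed(A2,F4) ✓  (O2,F5,A3)→signed(A3,F5) ✓  (O3,F1,A3)→signed(A3,F1) ✓  (O3,F5,A4)→signed(A4,F5) ✗  (O3,F6,A5)→signed(A5,F6) ✗  (O4,F1,A3)→signed(A3,F1) ✓  (O4,F2,A3)→signed(A3,F2) ✓  (O4,F2,A4)→signed(A4,F2) ✓  (O4,F4,A3)→signed(A3,F4) ✓  (O4,F5,A2)→signed(A2,F5) ✓
Counterexamples (restrictor triples failing the scope): 2.

2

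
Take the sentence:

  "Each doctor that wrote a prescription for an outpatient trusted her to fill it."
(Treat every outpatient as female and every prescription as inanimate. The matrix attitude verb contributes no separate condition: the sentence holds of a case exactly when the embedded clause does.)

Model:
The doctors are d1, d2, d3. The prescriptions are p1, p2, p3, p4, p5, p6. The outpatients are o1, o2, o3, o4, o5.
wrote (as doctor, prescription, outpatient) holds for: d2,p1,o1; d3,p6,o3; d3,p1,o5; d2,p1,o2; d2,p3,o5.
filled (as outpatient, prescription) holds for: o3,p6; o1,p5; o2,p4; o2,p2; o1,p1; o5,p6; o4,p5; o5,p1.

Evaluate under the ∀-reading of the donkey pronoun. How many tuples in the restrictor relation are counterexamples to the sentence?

2

"her" takes "an outpatient" as antecedent and "it" takes "a prescription"; both are donkey pronouns co-varying with the restrictor.
Strong reading: for every (d,p,o) with wrote(d,p,o), filled(o,p).
Restrictor triples: (d2,p1,o1)→filled(o1,p1) ✓  (d2,p1,o2)→filled(o2,p1) ✗  (d2,p3,o5)→filled(o5,p3) ✗  (d3,p1,o5)→filled(o5,p1) ✓  (d3,p6,o3)→filled(o3,p6) ✓
Counterexamples (restrictor triples failing the scope): 2.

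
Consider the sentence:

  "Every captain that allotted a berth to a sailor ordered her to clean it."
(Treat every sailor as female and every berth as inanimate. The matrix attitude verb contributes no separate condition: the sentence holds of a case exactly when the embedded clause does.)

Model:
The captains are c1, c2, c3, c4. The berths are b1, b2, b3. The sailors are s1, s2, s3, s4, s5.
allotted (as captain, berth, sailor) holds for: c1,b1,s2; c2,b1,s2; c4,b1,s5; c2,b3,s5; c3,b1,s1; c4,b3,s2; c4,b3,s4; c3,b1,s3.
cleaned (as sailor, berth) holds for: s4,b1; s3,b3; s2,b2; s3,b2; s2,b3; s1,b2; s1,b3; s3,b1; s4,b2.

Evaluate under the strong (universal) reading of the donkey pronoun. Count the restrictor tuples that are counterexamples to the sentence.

"her" takes "a sailor" as antecedent and "it" takes "a berth"; both are donkey pronouns co-varying with the restrictor.
Strong reading: for every (c,b,s) with allotted(c,b,s), cleaned(s,b).
Restrictor triples: (c1,b1,s2)→cleaned(s2,b1) ✗  (c2,b1,s2)→cleaned(s2,b1) ✗  (c2,b3,s5)→cleaned(s5,b3) ✗  (c3,b1,s1)→cleaned(s1,b1) ✗  (c3,b1,s3)→cleaned(s3,b1) ✓  (c4,b1,s5)→cleaned(s5,b1) ✗  (c4,b3,s2)→cleaned(s2,b3) ✓  (c4,b3,s4)→cleaned(s4,b3) ✗
Counterexamples (restrictor triples failing the scope): 6.

6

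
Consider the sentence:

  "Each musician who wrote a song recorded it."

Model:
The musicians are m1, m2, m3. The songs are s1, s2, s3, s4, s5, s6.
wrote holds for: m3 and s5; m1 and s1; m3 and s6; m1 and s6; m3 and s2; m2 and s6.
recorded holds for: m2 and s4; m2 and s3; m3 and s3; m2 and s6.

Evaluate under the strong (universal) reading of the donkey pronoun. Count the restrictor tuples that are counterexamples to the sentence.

5

"it" takes "a song" as antecedent — a donkey pronoun bound across the clause boundary.
Strong reading: for every (m,s) with wrote(m,s), recorded(m,s).
Restrictor pairs: (m1,s1) ✗  (m1,s6) ✗  (m2,s6) ✓  (m3,s2) ✗  (m3,s5) ✗  (m3,s6) ✗
Counterexamples (restrictor pairs failing the scope): 5.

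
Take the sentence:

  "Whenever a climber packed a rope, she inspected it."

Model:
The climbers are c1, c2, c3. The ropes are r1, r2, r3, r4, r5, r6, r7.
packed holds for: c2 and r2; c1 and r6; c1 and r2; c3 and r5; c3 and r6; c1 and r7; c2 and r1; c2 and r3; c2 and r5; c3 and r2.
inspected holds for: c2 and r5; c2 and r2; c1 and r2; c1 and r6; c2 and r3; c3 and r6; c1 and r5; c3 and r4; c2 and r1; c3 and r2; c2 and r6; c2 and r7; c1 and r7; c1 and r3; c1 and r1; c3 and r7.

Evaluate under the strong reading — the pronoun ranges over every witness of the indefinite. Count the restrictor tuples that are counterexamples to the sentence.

1

"it" takes "a rope" as antecedent — a donkey pronoun bound across the clause boundary.
Strong reading: for every (c,r) with packed(c,r), inspected(c,r).
Restrictor pairs: (c1,r2) ✓  (c1,r6) ✓  (c1,r7) ✓  (c2,r1) ✓  (c2,r2) ✓  (c2,r3) ✓  (c2,r5) ✓  (c3,r2) ✓  (c3,r5) ✗  (c3,r6) ✓
Counterexamples (restrictor pairs failing the scope): 1.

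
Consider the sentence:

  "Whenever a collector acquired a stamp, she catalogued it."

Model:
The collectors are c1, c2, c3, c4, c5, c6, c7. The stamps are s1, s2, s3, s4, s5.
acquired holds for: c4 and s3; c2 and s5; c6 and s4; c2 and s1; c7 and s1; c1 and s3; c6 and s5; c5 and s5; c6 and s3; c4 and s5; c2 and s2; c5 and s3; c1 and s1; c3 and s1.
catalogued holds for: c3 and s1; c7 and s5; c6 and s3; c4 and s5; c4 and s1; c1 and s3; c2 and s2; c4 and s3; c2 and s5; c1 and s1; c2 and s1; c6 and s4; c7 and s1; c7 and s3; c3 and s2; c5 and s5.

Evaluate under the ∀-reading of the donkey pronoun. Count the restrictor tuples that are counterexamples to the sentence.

2

"it" takes "a stamp" as antecedent — a donkey pronoun bound across the clause boundary.
Strong reading: for every (c,s) with acquired(c,s), catalogued(c,s).
Restrictor pairs: (c1,s1) ✓  (c1,s3) ✓  (c2,s1) ✓  (c2,s2) ✓  (c2,s5) ✓  (c3,s1) ✓  (c4,s3) ✓  (c4,s5) ✓  (c5,s3) ✗  (c5,s5) ✓  (c6,s3) ✓  (c6,s4) ✓  (c6,s5) ✗  (c7,s1) ✓
Counterexamples (restrictor pairs failing the scope): 2.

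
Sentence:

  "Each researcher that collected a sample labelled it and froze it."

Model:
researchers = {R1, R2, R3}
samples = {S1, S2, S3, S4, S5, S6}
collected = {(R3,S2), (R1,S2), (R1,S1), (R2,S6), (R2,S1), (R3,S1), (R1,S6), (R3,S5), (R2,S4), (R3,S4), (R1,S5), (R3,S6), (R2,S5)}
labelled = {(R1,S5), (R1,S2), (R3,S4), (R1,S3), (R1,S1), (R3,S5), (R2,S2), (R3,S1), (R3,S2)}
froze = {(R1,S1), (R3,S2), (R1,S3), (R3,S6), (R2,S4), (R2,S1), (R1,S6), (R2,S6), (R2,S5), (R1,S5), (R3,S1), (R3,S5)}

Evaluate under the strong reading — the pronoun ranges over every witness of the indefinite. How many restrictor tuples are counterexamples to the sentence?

8

"it" takes "a sample" as antecedent — a donkey pronoun bound across the clause boundary.
Strong reading: for every (r,s) with collected(r,s), labelled(r,s) ∧ froze(r,s).
Restrictor pairs: (R1,S1) ✓  (R1,S2) ✗  (R1,S5) ✓  (R1,S6) ✗  (R2,S1) ✗  (R2,S4) ✗  (R2,S5) ✗  (R2,S6) ✗  (R3,S1) ✓  (R3,S2) ✓  (R3,S4) ✗  (R3,S5) ✓  (R3,S6) ✗
Counterexamples (restrictor pairs failing the scope): 8.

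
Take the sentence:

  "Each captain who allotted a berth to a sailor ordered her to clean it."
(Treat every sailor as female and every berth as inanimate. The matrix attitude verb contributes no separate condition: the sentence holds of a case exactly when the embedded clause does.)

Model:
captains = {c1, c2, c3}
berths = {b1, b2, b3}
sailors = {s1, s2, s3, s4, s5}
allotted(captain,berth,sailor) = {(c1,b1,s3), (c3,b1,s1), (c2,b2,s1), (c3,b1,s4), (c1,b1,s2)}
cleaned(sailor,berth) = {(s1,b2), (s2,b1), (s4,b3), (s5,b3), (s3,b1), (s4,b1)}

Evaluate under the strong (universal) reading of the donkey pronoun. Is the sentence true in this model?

"her" takes "a sailor" as antecedent and "it" takes "a berth"; both are donkey pronouns co-varying with the restrictor.
Strong reading: for every (c,b,s) with allotted(c,b,s), cleaned(s,b).
Restrictor triples: (c1,b1,s2)→cleaned(s2,b1) ✓  (c1,b1,s3)→cleaned(s3,b1) ✓  (c2,b2,s1)→cleaned(s1,b2) ✓  (c3,b1,s1)→cleaned(s1,b1) ✗  (c3,b1,s4)→cleaned(s4,b1) ✓
Counterexample: (c3,b1,s1) — cleaned(s1,b1) does not hold.

False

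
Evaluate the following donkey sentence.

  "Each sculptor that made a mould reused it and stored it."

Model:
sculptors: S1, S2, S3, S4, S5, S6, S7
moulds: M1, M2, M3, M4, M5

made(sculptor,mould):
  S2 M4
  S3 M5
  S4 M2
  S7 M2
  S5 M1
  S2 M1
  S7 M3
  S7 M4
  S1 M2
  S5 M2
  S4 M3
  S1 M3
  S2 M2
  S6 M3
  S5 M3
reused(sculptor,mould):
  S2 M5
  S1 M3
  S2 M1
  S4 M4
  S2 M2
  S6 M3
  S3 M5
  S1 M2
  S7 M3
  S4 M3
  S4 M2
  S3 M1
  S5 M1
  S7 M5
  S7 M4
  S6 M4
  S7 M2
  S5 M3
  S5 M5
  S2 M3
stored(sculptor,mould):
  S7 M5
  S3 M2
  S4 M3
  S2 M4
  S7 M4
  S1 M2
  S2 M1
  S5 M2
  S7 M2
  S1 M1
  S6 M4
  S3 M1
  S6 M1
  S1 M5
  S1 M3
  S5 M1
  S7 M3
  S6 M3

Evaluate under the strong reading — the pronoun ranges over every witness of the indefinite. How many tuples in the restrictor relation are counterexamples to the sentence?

6

"it" takes "a mould" as antecedent — a donkey pronoun bound across the clause boundary.
Strong reading: for every (s,m) with made(s,m), reused(s,m) ∧ stored(s,m).
Restrictor pairs: (S1,M2) ✓  (S1,M3) ✓  (S2,M1) ✓  (S2,M2) ✗  (S2,M4) ✗  (S3,M5) ✗  (S4,M2) ✗  (S4,M3) ✓  (S5,M1) ✓  (S5,M2) ✗  (S5,M3) ✗  (S6,M3) ✓  (S7,M2) ✓  (S7,M3) ✓  (S7,M4) ✓
Counterexamples (restrictor pairs failing the scope): 6.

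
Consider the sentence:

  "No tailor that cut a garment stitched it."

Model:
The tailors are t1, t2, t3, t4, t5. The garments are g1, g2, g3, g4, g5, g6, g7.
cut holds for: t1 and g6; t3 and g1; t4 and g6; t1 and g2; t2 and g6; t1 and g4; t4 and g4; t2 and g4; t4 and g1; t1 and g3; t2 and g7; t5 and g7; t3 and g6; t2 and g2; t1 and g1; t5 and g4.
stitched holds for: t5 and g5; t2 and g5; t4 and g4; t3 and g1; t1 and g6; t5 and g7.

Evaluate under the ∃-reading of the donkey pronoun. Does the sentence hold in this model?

False

"it" takes "a garment" as antecedent — a donkey pronoun bound across the clause boundary.
Truth condition: for no (t,g) with cut(t,g) does stitched(t,g) hold.
Restrictor pairs — does the scope hold? (t1,g1):fails  (t1,g2):fails  (t1,g3):fails  (t1,g4):fails  (t1,g6):holds  (t2,g2):fails  (t2,g4):fails  (t2,g6):fails  (t2,g7):fails  (t3,g1):holds  (t3,g6):fails  (t4,g1):fails  (t4,g4):holds  (t4,g6):fails  (t5,g4):fails  (t5,g7):holds
Scope holds for 4 pair(s), so the sentence is false.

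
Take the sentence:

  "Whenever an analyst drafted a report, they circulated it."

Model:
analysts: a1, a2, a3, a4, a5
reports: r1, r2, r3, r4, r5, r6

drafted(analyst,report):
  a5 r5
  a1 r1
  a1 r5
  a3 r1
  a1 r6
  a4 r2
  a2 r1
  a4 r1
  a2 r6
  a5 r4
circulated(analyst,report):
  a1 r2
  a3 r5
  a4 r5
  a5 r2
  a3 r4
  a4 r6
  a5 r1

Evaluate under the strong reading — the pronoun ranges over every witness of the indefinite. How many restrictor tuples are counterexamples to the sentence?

"it" takes "a report" as antecedent — a donkey pronoun bound across the clause boundary.
Strong reading: for every (a,r) with drafted(a,r), circulated(a,r).
Restrictor pairs: (a1,r1) ✗  (a1,r5) ✗  (a1,r6) ✗  (a2,r1) ✗  (a2,r6) ✗  (a3,r1) ✗  (a4,r1) ✗  (a4,r2) ✗  (a5,r4) ✗  (a5,r5) ✗
Counterexamples (restrictor pairs failing the scope): 10.

10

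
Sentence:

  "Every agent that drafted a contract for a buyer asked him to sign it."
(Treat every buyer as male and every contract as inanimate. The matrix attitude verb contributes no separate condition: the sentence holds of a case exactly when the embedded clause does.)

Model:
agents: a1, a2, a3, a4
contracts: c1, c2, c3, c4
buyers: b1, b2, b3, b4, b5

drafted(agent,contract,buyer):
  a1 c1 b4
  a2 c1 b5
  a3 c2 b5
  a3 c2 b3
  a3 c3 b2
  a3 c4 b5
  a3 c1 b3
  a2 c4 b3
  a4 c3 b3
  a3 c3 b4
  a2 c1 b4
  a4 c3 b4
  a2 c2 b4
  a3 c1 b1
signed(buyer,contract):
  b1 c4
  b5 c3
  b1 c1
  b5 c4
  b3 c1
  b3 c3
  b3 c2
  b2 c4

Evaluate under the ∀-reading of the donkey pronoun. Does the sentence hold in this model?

False

"him" takes "a buyer" as antecedent and "it" takes "a contract"; both are donkey pronouns co-varying with the restrictor.
Strong reading: for every (a,c,b) with drafted(a,c,b), signed(b,c).
Restrictor triples: (a1,c1,b4)→signed(b4,c1) ✗  (a2,c1,b4)→signed(b4,c1) ✗  (a2,c1,b5)→signed(b5,c1) ✗  (a2,c2,b4)→signed(b4,c2) ✗  (a2,c4,b3)→signed(b3,c4) ✗  (a3,c1,b1)→signed(b1,c1) ✓  (a3,c1,b3)→signed(b3,c1) ✓  (a3,c2,b3)→signed(b3,c2) ✓  (a3,c2,b5)→signed(b5,c2) ✗  (a3,c3,b2)→signed(b2,c3) ✗  (a3,c3,b4)→signed(b4,c3) ✗  (a3,c4,b5)→signed(b5,c4) ✓  (a4,c3,b3)→signed(b3,c3) ✓  (a4,c3,b4)→signed(b4,c3) ✗
Counterexample: (a1,c1,b4) — signed(b4,c1) does not hold.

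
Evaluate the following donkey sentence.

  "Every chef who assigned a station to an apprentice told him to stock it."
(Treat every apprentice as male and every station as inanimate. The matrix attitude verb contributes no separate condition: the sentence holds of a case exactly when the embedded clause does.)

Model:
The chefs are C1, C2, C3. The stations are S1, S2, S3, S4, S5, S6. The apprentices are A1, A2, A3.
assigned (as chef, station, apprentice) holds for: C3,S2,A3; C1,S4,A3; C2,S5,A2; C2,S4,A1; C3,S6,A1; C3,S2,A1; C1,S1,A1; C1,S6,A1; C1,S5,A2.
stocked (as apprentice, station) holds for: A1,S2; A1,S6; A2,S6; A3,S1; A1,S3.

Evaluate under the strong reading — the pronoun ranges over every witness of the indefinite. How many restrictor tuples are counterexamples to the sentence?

"him" takes "an apprentice" as antecedent and "it" takes "a station"; both are donkey pronouns co-varying with the restrictor.
Strong reading: for every (c,s,a) with assigned(c,s,a), stocked(a,s).
Restrictor triples: (C1,S1,A1)→stocked(A1,S1) ✗  (C1,S4,A3)→stocked(A3,S4) ✗  (C1,S5,A2)→stocked(A2,S5) ✗  (C1,S6,A1)→stocked(A1,S6) ✓  (C2,S4,A1)→stocked(A1,S4) ✗  (C2,S5,A2)→stocked(A2,S5) ✗  (C3,S2,A1)→stocked(A1,S2) ✓  (C3,S2,A3)→stocked(A3,S2) ✗  (C3,S6,A1)→stocked(A1,S6) ✓
Counterexamples (restrictor triples failing the scope): 6.

6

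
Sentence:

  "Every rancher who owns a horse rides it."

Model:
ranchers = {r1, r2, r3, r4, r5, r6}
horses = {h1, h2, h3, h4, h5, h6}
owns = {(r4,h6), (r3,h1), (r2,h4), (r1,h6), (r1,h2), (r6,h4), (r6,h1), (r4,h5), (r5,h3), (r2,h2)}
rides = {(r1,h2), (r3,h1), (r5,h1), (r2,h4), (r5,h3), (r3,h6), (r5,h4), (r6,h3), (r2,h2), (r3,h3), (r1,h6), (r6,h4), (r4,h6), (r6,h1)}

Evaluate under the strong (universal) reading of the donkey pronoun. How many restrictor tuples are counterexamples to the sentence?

1

"it" takes "a horse" as antecedent — a donkey pronoun bound across the clause boundary.
Strong reading: for every (r,h) with owns(r,h), rides(r,h).
Restrictor pairs: (r1,h2) ✓  (r1,h6) ✓  (r2,h2) ✓  (r2,h4) ✓  (r3,h1) ✓  (r4,h5) ✗  (r4,h6) ✓  (r5,h3) ✓  (r6,h1) ✓  (r6,h4) ✓
Counterexamples (restrictor pairs failing the scope): 1.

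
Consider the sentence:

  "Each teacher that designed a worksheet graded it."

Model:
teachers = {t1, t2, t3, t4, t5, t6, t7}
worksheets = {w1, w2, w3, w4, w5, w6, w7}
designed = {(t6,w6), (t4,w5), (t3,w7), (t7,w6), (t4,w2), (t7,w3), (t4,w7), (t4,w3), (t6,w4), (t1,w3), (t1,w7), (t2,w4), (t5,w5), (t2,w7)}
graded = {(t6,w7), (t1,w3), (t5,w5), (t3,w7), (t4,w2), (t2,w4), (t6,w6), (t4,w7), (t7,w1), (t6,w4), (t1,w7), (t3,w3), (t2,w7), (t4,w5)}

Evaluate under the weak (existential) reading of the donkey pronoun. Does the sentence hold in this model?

"it" takes "a worksheet" as antecedent — a donkey pronoun bound across the clause boundary.
Weak reading: every teacher t with some designed-worksheet has at least one designed-worksheet w such that graded(t,w).
Per teacher: t1:✓  t2:✓  t3:✓  t4:✓  t5:✓  t6:✓  t7:✗
t7 has no witness among its designed-worksheets.

False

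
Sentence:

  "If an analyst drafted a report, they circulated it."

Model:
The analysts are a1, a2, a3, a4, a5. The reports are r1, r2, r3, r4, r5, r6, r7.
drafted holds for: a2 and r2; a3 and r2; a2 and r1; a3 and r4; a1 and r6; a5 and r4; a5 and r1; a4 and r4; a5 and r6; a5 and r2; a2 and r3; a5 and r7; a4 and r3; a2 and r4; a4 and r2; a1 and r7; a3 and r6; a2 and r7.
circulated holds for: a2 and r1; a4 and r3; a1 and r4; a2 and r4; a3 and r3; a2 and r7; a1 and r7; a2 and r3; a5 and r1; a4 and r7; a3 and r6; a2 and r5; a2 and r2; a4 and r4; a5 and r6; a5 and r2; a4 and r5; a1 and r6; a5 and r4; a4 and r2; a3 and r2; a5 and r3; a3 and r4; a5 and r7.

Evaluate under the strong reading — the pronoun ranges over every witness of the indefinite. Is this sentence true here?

"it" takes "a report" as antecedent — a donkey pronoun bound across the clause boundary.
Strong reading: for every (a,r) with drafted(a,r), circulated(a,r).
Restrictor pairs: (a1,r6) ✓  (a1,r7) ✓  (a2,r1) ✓  (a2,r2) ✓  (a2,r3) ✓  (a2,r4) ✓  (a2,r7) ✓  (a3,r2) ✓  (a3,r4) ✓  (a3,r6) ✓  (a4,r2) ✓  (a4,r3) ✓  (a4,r4) ✓  (a5,r1) ✓  (a5,r2) ✓  (a5,r4) ✓  (a5,r6) ✓  (a5,r7) ✓
Every restrictor pair satisfies the scope.

True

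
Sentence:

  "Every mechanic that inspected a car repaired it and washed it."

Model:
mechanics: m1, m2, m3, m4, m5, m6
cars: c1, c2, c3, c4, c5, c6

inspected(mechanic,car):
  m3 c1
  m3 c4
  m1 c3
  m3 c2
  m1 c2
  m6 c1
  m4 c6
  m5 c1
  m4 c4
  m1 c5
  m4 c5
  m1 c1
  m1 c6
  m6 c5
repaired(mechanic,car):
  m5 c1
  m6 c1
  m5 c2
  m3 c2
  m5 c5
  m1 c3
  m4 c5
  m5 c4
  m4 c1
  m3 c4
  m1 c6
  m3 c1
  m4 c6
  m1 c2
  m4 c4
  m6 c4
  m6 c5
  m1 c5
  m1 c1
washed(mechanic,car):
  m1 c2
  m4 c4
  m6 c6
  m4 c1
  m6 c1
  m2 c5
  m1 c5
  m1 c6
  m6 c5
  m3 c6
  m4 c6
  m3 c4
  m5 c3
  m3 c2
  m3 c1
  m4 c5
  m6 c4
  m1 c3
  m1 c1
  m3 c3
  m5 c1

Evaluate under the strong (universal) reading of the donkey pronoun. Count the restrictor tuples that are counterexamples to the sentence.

0

"it" takes "a car" as antecedent — a donkey pronoun bound across the clause boundary.
Strong reading: for every (m,c) with inspected(m,c), repaired(m,c) ∧ washed(m,c).
Restrictor pairs: (m1,c1) ✓  (m1,c2) ✓  (m1,c3) ✓  (m1,c5) ✓  (m1,c6) ✓  (m3,c1) ✓  (m3,c2) ✓  (m3,c4) ✓  (m4,c4) ✓  (m4,c5) ✓  (m4,c6) ✓  (m5,c1) ✓  (m6,c1) ✓  (m6,c5) ✓
Counterexamples (restrictor pairs failing the scope): 0.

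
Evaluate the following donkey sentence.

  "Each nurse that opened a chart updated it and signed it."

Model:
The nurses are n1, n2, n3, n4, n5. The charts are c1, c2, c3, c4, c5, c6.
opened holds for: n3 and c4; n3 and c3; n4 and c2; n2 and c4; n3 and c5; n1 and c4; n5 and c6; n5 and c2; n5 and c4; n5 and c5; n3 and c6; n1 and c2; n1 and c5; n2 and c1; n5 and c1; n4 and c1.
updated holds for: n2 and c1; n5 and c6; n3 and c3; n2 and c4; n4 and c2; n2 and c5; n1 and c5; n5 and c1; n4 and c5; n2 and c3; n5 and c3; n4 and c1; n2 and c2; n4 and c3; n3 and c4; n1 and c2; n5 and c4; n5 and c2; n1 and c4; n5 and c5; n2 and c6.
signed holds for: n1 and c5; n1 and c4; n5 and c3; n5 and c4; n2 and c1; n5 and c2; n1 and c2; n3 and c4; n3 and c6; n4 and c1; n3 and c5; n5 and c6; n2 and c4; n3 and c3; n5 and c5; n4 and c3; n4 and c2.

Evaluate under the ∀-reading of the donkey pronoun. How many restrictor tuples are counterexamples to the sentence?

"it" takes "a chart" as antecedent — a donkey pronoun bound across the clause boundary.
Strong reading: for every (n,c) with opened(n,c), updated(n,c) ∧ signed(n,c).
Restrictor pairs: (n1,c2) ✓  (n1,c4) ✓  (n1,c5) ✓  (n2,c1) ✓  (n2,c4) ✓  (n3,c3) ✓  (n3,c4) ✓  (n3,c5) ✗  (n3,c6) ✗  (n4,c1) ✓  (n4,c2) ✓  (n5,c1) ✗  (n5,c2) ✓  (n5,c4) ✓  (n5,c5) ✓  (n5,c6) ✓
Counterexamples (restrictor pairs failing the scope): 3.

3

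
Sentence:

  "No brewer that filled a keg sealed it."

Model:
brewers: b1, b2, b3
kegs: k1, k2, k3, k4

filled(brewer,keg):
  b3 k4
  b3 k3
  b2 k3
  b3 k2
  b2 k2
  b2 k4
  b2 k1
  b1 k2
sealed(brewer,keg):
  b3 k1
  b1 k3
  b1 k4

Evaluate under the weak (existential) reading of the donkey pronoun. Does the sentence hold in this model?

"it" takes "a keg" as antecedent — a donkey pronoun bound across the clause boundary.
Truth condition: for no (b,k) with filled(b,k) does sealed(b,k) hold.
Restrictor pairs — does the scope hold? (b1,k2):fails  (b2,k1):fails  (b2,k2):fails  (b2,k3):fails  (b2,k4):fails  (b3,k2):fails  (b3,k3):fails  (b3,k4):fails
Scope holds for no restrictor pair, so the sentence is true.

True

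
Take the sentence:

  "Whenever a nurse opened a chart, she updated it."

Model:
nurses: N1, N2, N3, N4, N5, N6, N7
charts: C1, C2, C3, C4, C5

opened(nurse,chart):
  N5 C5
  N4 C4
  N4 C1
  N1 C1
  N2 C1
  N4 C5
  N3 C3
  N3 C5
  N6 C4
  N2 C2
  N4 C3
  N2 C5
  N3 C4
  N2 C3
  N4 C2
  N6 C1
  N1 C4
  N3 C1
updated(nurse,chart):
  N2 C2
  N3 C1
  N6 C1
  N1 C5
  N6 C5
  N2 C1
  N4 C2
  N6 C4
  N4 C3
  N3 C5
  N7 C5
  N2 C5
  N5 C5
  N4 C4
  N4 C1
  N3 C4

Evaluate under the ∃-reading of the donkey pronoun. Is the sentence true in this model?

False

"it" takes "a chart" as antecedent — a donkey pronoun bound across the clause boundary.
Weak reading: every nurse n with some opened-chart has at least one opened-chart c such that updated(n,c).
Per nurse: N1:✗  N2:✓  N3:✓  N4:✓  N5:✓  N6:✓
N1 has no witness among its opened-charts.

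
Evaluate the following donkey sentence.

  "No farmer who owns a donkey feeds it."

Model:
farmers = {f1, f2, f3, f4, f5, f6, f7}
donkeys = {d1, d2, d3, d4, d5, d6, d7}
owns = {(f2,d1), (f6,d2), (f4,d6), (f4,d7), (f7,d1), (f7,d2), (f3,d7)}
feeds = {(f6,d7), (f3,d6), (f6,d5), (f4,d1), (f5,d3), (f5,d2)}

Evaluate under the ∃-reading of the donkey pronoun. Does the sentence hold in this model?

"it" takes "a donkey" as antecedent — a donkey pronoun bound across the clause boundary.
Truth condition: for no (f,d) with owns(f,d) does feeds(f,d) hold.
Restrictor pairs — does the scope hold? (f2,d1):fails  (f3,d7):fails  (f4,d6):fails  (f4,d7):fails  (f6,d2):fails  (f7,d1):fails  (f7,d2):fails
Scope holds for no restrictor pair, so the sentence is true.

True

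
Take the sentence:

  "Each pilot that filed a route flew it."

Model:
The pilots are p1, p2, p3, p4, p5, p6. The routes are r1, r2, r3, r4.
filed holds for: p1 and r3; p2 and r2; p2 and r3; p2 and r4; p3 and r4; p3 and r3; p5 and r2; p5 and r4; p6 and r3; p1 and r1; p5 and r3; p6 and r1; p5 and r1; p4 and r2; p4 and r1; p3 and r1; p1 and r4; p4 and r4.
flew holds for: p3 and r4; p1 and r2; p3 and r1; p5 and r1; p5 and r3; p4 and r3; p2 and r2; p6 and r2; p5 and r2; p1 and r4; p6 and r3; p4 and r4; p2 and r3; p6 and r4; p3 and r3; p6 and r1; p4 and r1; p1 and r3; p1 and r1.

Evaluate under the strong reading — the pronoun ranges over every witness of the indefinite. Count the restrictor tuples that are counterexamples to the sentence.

3

"it" takes "a route" as antecedent — a donkey pronoun bound across the clause boundary.
Strong reading: for every (p,r) with filed(p,r), flew(p,r).
Restrictor pairs: (p1,r1) ✓  (p1,r3) ✓  (p1,r4) ✓  (p2,r2) ✓  (p2,r3) ✓  (p2,r4) ✗  (p3,r1) ✓  (p3,r3) ✓  (p3,r4) ✓  (p4,r1) ✓  (p4,r2) ✗  (p4,r4) ✓  (p5,r1) ✓  (p5,r2) ✓  (p5,r3) ✓  (p5,r4) ✗  (p6,r1) ✓  (p6,r3) ✓
Counterexamples (restrictor pairs failing the scope): 3.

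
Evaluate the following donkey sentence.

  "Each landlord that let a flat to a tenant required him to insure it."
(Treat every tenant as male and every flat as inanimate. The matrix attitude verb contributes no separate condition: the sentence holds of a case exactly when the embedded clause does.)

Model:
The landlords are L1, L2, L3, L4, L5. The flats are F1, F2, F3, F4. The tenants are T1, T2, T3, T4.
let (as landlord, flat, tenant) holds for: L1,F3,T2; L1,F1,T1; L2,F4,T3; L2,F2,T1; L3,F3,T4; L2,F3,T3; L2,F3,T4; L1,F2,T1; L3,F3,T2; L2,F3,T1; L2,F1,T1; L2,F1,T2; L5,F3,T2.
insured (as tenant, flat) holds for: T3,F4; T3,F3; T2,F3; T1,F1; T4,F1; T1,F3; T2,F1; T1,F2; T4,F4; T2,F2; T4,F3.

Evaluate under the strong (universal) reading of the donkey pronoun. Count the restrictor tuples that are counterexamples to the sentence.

0

"him" takes "a tenant" as antecedent and "it" takes "a flat"; both are donkey pronouns co-varying with the restrictor.
Strong reading: for every (l,f,t) with let(l,f,t), insured(t,f).
Restrictor triples: (L1,F1,T1)→insured(T1,F1) ✓  (L1,F2,T1)→insured(T1,F2) ✓  (L1,F3,T2)→insured(T2,F3) ✓  (L2,F1,T1)→insured(T1,F1) ✓  (L2,F1,T2)→insured(T2,F1) ✓  (L2,F2,T1)→insured(T1,F2) ✓  (L2,F3,T1)→insured(T1,F3) ✓  (L2,F3,T3)→insured(T3,F3) ✓  (L2,F3,T4)→insured(T4,F3) ✓  (L2,F4,T3)→insured(T3,F4) ✓  (L3,F3,T2)→insured(T2,F3) ✓  (L3,F3,T4)→insured(T4,F3) ✓  (L5,F3,T2)→insured(T2,F3) ✓
Counterexamples (restrictor triples failing the scope): 0.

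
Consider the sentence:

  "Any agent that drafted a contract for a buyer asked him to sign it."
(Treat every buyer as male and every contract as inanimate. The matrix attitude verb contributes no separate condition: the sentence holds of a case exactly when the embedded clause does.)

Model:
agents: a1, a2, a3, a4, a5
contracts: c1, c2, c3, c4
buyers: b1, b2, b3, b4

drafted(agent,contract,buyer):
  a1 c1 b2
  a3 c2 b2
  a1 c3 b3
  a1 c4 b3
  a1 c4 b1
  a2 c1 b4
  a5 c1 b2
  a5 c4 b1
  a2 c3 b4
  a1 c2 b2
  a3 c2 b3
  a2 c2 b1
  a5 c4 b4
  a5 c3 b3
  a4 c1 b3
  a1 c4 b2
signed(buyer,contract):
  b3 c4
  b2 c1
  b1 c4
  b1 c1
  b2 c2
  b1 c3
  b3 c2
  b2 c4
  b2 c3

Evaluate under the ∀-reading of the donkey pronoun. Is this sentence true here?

False

"him" takes "a buyer" as antecedent and "it" takes "a contract"; both are donkey pronouns co-varying with the restrictor.
Strong reading: for every (a,c,b) with drafted(a,c,b), signed(b,c).
Restrictor triples: (a1,c1,b2)→signed(b2,c1) ✓  (a1,c2,b2)→signed(b2,c2) ✓  (a1,c3,b3)→signed(b3,c3) ✗  (a1,c4,b1)→signed(b1,c4) ✓  (a1,c4,b2)→signed(b2,c4) ✓  (a1,c4,b3)→signed(b3,c4) ✓  (a2,c1,b4)→signed(b4,c1) ✗  (a2,c2,b1)→signed(b1,c2) ✗  (a2,c3,b4)→signed(b4,c3) ✗  (a3,c2,b2)→signed(b2,c2) ✓  (a3,c2,b3)→signed(b3,c2) ✓  (a4,c1,b3)→signed(b3,c1) ✗  (a5,c1,b2)→signed(b2,c1) ✓  (a5,c3,b3)→signed(b3,c3) ✗  (a5,c4,b1)→signed(b1,c4) ✓  (a5,c4,b4)→signed(b4,c4) ✗
Counterexample: (a1,c3,b3) — signed(b3,c3) does not hold.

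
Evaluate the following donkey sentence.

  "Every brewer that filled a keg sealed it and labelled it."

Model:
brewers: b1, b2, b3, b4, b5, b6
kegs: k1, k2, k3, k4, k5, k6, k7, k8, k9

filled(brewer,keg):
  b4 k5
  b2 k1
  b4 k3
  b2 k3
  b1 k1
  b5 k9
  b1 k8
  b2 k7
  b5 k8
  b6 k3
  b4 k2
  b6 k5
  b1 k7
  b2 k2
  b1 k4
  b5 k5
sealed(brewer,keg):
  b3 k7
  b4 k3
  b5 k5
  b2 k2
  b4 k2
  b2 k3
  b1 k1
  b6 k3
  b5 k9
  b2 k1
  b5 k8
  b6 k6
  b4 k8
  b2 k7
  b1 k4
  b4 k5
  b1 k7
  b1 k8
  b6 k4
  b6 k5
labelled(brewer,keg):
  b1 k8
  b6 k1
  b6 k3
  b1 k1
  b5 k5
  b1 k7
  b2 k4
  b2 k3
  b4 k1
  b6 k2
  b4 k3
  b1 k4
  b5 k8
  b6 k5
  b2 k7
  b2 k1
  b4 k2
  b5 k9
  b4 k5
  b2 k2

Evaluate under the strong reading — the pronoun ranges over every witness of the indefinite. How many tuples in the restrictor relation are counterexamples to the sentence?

0

"it" takes "a keg" as antecedent — a donkey pronoun bound across the clause boundary.
Strong reading: for every (b,k) with filled(b,k), sealed(b,k) ∧ labelled(b,k).
Restrictor pairs: (b1,k1) ✓  (b1,k4) ✓  (b1,k7) ✓  (b1,k8) ✓  (b2,k1) ✓  (b2,k2) ✓  (b2,k3) ✓  (b2,k7) ✓  (b4,k2) ✓  (b4,k3) ✓  (b4,k5) ✓  (b5,k5) ✓  (b5,k8) ✓  (b5,k9) ✓  (b6,k3) ✓  (b6,k5) ✓
Counterexamples (restrictor pairs failing the scope): 0.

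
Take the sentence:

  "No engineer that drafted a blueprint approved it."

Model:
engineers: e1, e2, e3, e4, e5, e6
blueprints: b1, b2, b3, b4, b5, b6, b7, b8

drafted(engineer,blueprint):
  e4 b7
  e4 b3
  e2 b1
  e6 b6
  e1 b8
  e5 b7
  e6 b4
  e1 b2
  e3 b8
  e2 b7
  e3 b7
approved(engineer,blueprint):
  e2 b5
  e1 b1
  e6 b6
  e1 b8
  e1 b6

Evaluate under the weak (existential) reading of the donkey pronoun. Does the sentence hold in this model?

"it" takes "a blueprint" as antecedent — a donkey pronoun bound across the clause boundary.
Truth condition: for no (e,b) with drafted(e,b) does approved(e,b) hold.
Restrictor pairs — does the scope hold? (e1,b2):fails  (e1,b8):holds  (e2,b1):fails  (e2,b7):fails  (e3,b7):fails  (e3,b8):fails  (e4,b3):fails  (e4,b7):fails  (e5,b7):fails  (e6,b4):fails  (e6,b6):holds
Scope holds for 2 pair(s), so the sentence is false.

False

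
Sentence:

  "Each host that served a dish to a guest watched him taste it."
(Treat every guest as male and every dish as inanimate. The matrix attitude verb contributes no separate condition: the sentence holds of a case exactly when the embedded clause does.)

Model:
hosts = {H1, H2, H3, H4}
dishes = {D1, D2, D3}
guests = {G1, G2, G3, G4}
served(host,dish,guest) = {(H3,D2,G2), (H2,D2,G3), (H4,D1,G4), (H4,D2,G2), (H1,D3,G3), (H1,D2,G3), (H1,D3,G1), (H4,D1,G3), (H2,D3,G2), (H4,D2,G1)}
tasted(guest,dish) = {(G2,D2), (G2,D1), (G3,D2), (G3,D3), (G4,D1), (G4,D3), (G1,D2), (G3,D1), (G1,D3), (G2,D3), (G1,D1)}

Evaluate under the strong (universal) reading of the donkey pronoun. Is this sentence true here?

True

"him" takes "a guest" as antecedent and "it" takes "a dish"; both are donkey pronouns co-varying with the restrictor.
Strong reading: for every (h,d,g) with served(h,d,g), tasted(g,d).
Restrictor triples: (H1,D2,G3)→tasted(G3,D2) ✓  (H1,D3,G1)→tasted(G1,D3) ✓  (H1,D3,G3)→tasted(G3,D3) ✓  (H2,D2,G3)→tasted(G3,D2) ✓  (H2,D3,G2)→tasted(G2,D3) ✓  (H3,D2,G2)→tasted(G2,D2) ✓  (H4,D1,G3)→tasted(G3,D1) ✓  (H4,D1,G4)→tasted(G4,D1) ✓  (H4,D2,G1)→tasted(G1,D2) ✓  (H4,D2,G2)→tasted(G2,D2) ✓
Every restrictor triple satisfies the scope.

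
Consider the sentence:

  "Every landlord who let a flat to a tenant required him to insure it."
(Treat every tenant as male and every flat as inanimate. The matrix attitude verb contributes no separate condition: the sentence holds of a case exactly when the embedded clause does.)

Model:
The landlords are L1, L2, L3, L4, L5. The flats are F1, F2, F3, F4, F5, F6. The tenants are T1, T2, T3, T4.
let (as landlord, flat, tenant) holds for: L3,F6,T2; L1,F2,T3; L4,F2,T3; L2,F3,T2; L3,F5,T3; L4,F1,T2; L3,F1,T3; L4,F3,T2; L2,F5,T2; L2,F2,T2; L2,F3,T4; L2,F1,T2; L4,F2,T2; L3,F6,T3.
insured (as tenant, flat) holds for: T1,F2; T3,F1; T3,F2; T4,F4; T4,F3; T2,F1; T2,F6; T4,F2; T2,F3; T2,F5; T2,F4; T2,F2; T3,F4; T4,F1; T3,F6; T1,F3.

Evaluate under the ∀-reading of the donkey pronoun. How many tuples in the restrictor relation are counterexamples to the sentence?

"him" takes "a tenant" as antecedent and "it" takes "a flat"; both are donkey pronouns co-varying with the restrictor.
Strong reading: for every (l,f,t) with let(l,f,t), insured(t,f).
Restrictor triples: (L1,F2,T3)→insured(T3,F2) ✓  (L2,F1,T2)→insured(T2,F1) ✓  (L2,F2,T2)→insured(T2,F2) ✓  (L2,F3,T2)→insured(T2,F3) ✓  (L2,F3,T4)→insured(T4,F3) ✓  (L2,F5,T2)→insured(T2,F5) ✓  (L3,F1,T3)→insured(T3,F1) ✓  (L3,F5,T3)→insured(T3,F5) ✗  (L3,F6,T2)→insured(T2,F6) ✓  (L3,F6,T3)→insured(T3,F6) ✓  (L4,F1,T2)→insured(T2,F1) ✓  (L4,F2,T2)→insured(T2,F2) ✓  (L4,F2,T3)→insured(T3,F2) ✓  (L4,F3,T2)→insured(T2,F3) ✓
Counterexamples (restrictor triples failing the scope): 1.

1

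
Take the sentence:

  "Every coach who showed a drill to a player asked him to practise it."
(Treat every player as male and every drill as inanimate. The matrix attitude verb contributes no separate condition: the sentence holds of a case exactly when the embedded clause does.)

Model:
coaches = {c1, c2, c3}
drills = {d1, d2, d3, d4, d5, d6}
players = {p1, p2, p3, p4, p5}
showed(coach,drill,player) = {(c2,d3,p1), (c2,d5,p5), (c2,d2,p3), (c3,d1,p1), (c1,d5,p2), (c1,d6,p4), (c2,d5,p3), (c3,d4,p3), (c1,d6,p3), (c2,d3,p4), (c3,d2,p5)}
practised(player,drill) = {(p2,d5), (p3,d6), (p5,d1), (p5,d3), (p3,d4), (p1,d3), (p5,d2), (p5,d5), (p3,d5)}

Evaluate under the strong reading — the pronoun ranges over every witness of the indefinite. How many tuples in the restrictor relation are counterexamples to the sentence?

4

"him" takes "a player" as antecedent and "it" takes "a drill"; both are donkey pronouns co-varying with the restrictor.
Strong reading: for every (c,d,p) with showed(c,d,p), practised(p,d).
Restrictor triples: (c1,d5,p2)→practised(p2,d5) ✓  (c1,d6,p3)→practised(p3,d6) ✓  (c1,d6,p4)→practised(p4,d6) ✗  (c2,d2,p3)→practised(p3,d2) ✗  (c2,d3,p1)→practised(p1,d3) ✓  (c2,d3,p4)→practised(p4,d3) ✗  (c2,d5,p3)→practised(p3,d5) ✓  (c2,d5,p5)→practised(p5,d5) ✓  (c3,d1,p1)→practised(p1,d1) ✗  (c3,d2,p5)→practised(p5,d2) ✓  (c3,d4,p3)→practised(p3,d4) ✓
Counterexamples (restrictor triples failing the scope): 4.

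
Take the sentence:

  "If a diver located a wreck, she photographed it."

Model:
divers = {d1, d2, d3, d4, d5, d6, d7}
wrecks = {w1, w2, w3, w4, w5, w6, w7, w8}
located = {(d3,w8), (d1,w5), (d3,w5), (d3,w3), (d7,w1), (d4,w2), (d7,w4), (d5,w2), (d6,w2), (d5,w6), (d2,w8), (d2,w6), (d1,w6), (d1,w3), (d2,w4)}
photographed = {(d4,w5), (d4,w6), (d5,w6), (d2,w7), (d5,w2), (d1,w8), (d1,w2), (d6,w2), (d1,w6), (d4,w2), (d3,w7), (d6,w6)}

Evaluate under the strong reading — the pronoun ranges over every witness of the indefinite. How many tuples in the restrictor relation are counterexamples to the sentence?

10

"it" takes "a wreck" as antecedent — a donkey pronoun bound across the clause boundary.
Strong reading: for every (d,w) with located(d,w), photographed(d,w).
Restrictor pairs: (d1,w3) ✗  (d1,w5) ✗  (d1,w6) ✓  (d2,w4) ✗  (d2,w6) ✗  (d2,w8) ✗  (d3,w3) ✗  (d3,w5) ✗  (d3,w8) ✗  (d4,w2) ✓  (d5,w2) ✓  (d5,w6) ✓  (d6,w2) ✓  (d7,w1) ✗  (d7,w4) ✗
Counterexamples (restrictor pairs failing the scope): 10.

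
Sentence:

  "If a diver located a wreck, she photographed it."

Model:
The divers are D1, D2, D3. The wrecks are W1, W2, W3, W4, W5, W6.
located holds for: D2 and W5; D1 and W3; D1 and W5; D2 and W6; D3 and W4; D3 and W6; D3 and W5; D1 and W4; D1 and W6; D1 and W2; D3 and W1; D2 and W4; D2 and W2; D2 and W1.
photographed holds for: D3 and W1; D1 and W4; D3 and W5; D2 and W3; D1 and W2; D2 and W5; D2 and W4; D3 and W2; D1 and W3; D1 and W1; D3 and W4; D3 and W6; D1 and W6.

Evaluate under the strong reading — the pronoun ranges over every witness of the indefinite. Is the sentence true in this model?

"it" takes "a wreck" as antecedent — a donkey pronoun bound across the clause boundary.
Strong reading: for every (d,w) with located(d,w), photographed(d,w).
Restrictor pairs: (D1,W2) ✓  (D1,W3) ✓  (D1,W4) ✓  (D1,W5) ✗  (D1,W6) ✓  (D2,W1) ✗  (D2,W2) ✗  (D2,W4) ✓  (D2,W5) ✓  (D2,W6) ✗  (D3,W1) ✓  (D3,W4) ✓  (D3,W5) ✓  (D3,W6) ✓
Counterexample: (D1,W5) is in located but fails the scope.

False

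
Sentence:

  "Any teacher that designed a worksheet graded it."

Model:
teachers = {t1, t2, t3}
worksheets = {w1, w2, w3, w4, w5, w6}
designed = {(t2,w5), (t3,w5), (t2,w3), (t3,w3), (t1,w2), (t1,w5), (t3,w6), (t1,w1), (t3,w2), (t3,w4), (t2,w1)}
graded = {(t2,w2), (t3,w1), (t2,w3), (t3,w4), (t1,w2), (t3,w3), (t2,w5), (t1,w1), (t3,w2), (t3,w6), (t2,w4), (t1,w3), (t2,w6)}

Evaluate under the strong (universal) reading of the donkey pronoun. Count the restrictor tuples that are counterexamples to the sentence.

"it" takes "a worksheet" as antecedent — a donkey pronoun bound across the clause boundary.
Strong reading: for every (t,w) with designed(t,w), graded(t,w).
Restrictor pairs: (t1,w1) ✓  (t1,w2) ✓  (t1,w5) ✗  (t2,w1) ✗  (t2,w3) ✓  (t2,w5) ✓  (t3,w2) ✓  (t3,w3) ✓  (t3,w4) ✓  (t3,w5) ✗  (t3,w6) ✓
Counterexamples (restrictor pairs failing the scope): 3.

3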